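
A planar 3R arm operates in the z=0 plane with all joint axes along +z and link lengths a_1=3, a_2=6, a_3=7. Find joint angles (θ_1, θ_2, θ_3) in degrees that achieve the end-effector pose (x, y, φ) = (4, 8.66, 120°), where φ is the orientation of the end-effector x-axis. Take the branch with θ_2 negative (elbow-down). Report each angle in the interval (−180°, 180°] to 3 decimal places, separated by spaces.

wrist centre = target − a_3·(cos φ, sin φ) = (7.5000, 2.5978)
cos θ_2 = (62.9987−3²−6²)/(2·3·6) = 0.5000; θ_2 = -60.0024° (elbow-down)
β = atan2(2.5978,7.5000) = 19.1049°; ψ = atan2(-5.1963,5.9998) = -40.8951°
θ_1 = β − ψ = 60.0000°
θ_3 = φ − θ_1 − θ_2 = 120.0024° (wrapped to (-180°,180°])

60.000 -60.002 120.002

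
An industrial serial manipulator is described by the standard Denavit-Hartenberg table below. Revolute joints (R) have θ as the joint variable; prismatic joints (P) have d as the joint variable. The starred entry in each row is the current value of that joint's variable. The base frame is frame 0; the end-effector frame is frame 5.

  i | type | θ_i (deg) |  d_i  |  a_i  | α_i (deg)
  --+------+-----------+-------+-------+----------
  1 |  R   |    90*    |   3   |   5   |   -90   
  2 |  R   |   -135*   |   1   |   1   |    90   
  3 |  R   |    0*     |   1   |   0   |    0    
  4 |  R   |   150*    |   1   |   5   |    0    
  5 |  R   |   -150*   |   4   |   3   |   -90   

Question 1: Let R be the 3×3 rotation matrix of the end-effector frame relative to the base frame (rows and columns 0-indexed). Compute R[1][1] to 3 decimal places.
0.707

End-effector y-axis (col 1 of R) = (0.0000,0.7071,0.7071)
R[1][1] = 0.7071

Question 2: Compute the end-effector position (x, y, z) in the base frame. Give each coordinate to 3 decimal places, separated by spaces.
-3.500 0.991 -1.476

after link 1: o_1 = (0.0000, 5.0000, 3.0000)
after link 2: o_2 = (-1.0000, 4.2929, 3.7071)
after link 3: o_3 = (-1.0000, 3.5858, 3.0000)
after link 4: o_4 = (-3.5000, 5.9405, -0.7690)
after link 5: o_5 = (-3.5000, 0.9908, -1.4761)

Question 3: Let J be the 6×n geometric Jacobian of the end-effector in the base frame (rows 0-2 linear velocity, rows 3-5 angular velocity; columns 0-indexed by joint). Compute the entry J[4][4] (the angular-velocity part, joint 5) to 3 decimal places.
axis z_4 = (-0.0000,-0.7071,-0.7071); lever o_n−o_4 = (-0.0000,-4.9497,-0.7071)
cross product → J_v[:, 4] = (-3.0000,0.0000,0.0000)
J_ω[:, 4] = z_4
entry J[4][4] = -0.7071

-0.707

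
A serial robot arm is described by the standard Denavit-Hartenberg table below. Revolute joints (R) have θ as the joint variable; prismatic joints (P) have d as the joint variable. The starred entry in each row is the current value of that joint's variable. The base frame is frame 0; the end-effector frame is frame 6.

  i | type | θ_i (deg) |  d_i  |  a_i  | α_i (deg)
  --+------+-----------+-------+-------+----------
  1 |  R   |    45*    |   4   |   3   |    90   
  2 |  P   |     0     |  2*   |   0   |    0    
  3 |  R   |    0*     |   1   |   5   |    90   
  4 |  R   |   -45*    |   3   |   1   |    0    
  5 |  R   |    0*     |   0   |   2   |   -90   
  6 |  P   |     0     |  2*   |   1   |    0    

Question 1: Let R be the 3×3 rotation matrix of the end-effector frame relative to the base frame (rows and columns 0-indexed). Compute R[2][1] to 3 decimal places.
1.000

End-effector y-axis (col 1 of R) = (-0.0000,0.0000,1.0000)
R[2][1] = 1.0000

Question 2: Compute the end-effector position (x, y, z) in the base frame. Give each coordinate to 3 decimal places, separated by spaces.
9.778 7.536 1.000

after link 1: o_1 = (2.1213, 2.1213, 4.0000)
after link 2: o_2 = (3.5355, 0.7071, 4.0000)
after link 3: o_3 = (7.7782, 3.5355, 4.0000)
after link 4: o_4 = (7.7782, 4.5355, 1.0000)
after link 5: o_5 = (7.7782, 6.5355, 1.0000)
after link 6: o_6 = (9.7782, 7.5355, 1.0000)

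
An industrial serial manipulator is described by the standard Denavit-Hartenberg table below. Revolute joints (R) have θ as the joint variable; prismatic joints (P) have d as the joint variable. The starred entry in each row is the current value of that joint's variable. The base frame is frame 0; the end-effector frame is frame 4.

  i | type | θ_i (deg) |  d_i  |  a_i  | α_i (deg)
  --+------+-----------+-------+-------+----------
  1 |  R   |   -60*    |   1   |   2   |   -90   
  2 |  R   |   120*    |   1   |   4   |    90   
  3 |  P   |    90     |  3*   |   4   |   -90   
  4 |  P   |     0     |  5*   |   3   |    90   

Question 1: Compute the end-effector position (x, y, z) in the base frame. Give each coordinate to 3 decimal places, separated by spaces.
after link 1: o_1 = (1.0000, -1.7321, 1.0000)
after link 2: o_2 = (0.8660, 0.5000, -2.4641)
after link 3: o_3 = (5.6292, 0.2500, -3.9641)
after link 4: o_4 = (9.4772, -0.4151, 0.3660)

9.477 -0.415 0.366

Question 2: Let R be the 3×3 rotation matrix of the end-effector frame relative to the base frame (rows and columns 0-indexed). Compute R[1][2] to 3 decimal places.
End-effector z-axis (col 2 of R) = (0.4330,-0.7500,-0.5000)
R[1][2] = -0.7500

-0.750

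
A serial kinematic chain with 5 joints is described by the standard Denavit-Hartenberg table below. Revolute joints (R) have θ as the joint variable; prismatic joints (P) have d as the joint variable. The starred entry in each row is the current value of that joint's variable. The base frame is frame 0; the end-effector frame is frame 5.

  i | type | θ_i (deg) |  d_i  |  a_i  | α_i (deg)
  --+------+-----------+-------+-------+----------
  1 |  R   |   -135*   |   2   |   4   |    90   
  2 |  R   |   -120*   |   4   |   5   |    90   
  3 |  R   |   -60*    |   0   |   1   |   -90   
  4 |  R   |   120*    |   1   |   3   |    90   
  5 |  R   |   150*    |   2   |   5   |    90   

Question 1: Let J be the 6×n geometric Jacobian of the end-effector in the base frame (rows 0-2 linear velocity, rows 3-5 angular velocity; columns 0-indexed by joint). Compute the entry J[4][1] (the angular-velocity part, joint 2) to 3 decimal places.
0.707

axis z_1 = (-0.7071,0.7071,0.0000); lever o_n−o_1 = (1.5474,5.5185,-8.3502)
cross product → J_v[:, 1] = (-5.9045,-5.9045,-4.9964)
J_ω[:, 1] = z_1
entry J[4][1] = 0.7071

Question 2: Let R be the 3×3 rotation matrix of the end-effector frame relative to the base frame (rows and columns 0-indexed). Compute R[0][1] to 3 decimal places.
0.377

End-effector y-axis (col 1 of R) = (0.3772,-0.6834,-0.6250)
R[0][1] = 0.3772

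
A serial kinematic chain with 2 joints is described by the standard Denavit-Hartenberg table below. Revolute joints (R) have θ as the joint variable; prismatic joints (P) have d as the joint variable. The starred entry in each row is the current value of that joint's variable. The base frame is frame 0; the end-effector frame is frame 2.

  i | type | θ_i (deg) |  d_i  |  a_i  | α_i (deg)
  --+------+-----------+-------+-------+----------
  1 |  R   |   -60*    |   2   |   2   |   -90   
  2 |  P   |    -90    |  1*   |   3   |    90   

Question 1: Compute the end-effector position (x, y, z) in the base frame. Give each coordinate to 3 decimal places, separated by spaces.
after link 1: o_1 = (1.0000, -1.7321, 2.0000)
after link 2: o_2 = (1.8660, -1.2321, 5.0000)

1.866 -1.232 5.000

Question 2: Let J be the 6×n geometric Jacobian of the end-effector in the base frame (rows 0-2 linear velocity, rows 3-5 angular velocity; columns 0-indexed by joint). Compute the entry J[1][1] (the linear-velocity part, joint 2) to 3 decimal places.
prismatic axis z_1 = (0.8660,0.5000,0.0000)
J_v[:, 1] = z_1; J_ω[:, 1] = (0,0,0)
entry J[1][1] = 0.5000

0.500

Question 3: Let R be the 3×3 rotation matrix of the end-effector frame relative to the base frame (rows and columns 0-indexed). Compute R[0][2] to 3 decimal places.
End-effector z-axis (col 2 of R) = (-0.5000,0.8660,0.0000)
R[0][2] = -0.5000

-0.500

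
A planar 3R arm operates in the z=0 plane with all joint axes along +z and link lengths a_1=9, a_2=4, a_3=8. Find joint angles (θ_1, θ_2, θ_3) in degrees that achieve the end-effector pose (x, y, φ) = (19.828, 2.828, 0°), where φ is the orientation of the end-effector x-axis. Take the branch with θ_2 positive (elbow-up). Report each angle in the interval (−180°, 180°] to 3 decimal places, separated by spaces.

-0.005 45.014 -45.009

wrist centre = target − a_3·(cos φ, sin φ) = (11.8280, 2.8280)
cos θ_2 = (147.8992−9²−4²)/(2·9·4) = 0.7069; θ_2 = 45.0141° (elbow-up)
β = atan2(2.8280,11.8280) = 13.4466°; ψ = atan2(2.8291,11.8277) = 13.4521°
θ_1 = β − ψ = -0.0054°
θ_3 = φ − θ_1 − θ_2 = -45.0087° (wrapped to (-180°,180°])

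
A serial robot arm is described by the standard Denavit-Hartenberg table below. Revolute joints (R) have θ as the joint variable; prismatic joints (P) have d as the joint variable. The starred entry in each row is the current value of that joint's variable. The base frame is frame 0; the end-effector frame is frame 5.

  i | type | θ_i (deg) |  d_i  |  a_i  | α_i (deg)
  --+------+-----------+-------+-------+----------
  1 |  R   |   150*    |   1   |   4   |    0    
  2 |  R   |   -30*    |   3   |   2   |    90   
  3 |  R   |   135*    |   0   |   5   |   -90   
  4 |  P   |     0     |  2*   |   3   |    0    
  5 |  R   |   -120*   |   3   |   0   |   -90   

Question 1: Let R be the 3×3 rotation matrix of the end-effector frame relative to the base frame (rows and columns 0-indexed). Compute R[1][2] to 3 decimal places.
End-effector z-axis (col 2 of R) = (0.7392,-0.2803,0.6124)
R[1][2] = -0.2803

-0.280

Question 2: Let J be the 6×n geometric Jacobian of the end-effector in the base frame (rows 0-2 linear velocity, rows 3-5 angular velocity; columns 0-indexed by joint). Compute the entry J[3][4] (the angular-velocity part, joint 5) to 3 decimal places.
axis z_4 = (0.3536,-0.6124,-0.7071); lever o_n−o_4 = (1.0607,-1.8371,-2.1213)
cross product → J_v[:, 4] = (-0.0000,-0.0000,0.0000)
J_ω[:, 4] = z_4
entry J[3][4] = 0.3536

0.354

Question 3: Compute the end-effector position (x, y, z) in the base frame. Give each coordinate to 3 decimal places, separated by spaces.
after link 1: o_1 = (-3.4641, 2.0000, 1.0000)
after link 2: o_2 = (-4.4641, 3.7321, 4.0000)
after link 3: o_3 = (-2.6963, 0.6702, 7.5355)
after link 4: o_4 = (-0.9286, -2.3917, 8.2426)
after link 5: o_5 = (0.1321, -4.2288, 6.1213)

0.132 -4.229 6.121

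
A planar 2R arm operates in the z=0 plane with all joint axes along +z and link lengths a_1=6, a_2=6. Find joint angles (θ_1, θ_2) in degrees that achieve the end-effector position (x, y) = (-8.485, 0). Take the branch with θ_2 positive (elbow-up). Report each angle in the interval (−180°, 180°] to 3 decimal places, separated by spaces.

cos θ_2 = (71.9952−6²−6²)/(2·6·6) = -0.0001; θ_2 = 90.0038° (elbow-up)
β = atan2(0.0000,-8.4850) = 180.0000°; ψ = atan2(6.0000,5.9996) = 45.0019°
θ_1 = β − ψ = 134.9981°

134.998 90.004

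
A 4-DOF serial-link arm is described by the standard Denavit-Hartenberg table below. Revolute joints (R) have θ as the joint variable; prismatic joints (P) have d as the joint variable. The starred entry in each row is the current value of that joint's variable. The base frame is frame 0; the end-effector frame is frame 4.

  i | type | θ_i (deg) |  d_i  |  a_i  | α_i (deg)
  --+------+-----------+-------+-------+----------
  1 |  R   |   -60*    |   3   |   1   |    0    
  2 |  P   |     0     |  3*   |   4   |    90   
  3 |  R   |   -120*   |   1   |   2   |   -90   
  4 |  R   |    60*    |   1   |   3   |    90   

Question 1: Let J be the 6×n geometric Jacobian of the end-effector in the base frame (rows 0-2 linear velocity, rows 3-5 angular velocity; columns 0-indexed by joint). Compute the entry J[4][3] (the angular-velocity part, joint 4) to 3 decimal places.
axis z_3 = (0.4330,-0.7500,-0.5000); lever o_n−o_3 = (2.3080,1.1986,-1.7990)
cross product → J_v[:, 3] = (1.9486,-0.3750,2.2500)
J_ω[:, 3] = z_3
entry J[4][3] = -0.7500

-0.750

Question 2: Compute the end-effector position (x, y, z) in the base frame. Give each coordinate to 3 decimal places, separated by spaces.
3.442 -2.766 2.469

after link 1: o_1 = (0.5000, -0.8660, 3.0000)
after link 2: o_2 = (2.5000, -4.3301, 6.0000)
after link 3: o_3 = (1.1340, -3.9641, 4.2679)
after link 4: o_4 = (3.4420, -2.7655, 2.4689)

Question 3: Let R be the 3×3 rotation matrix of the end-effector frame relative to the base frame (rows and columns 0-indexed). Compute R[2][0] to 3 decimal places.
-0.433

End-effector x-axis (col 0 of R) = (0.6250,0.6495,-0.4330)
R[2][0] = -0.4330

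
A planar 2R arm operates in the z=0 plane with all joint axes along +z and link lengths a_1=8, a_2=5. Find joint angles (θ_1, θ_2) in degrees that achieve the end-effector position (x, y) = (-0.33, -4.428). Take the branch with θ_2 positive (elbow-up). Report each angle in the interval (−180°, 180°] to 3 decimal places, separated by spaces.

-128.524 150.003

cos θ_2 = (19.7161−8²−5²)/(2·8·5) = -0.8660; θ_2 = 150.0027° (elbow-up)
β = atan2(-4.4280,-0.3300) = -94.2621°; ψ = atan2(2.4998,3.6698) = 34.2623°
θ_1 = β − ψ = -128.5244°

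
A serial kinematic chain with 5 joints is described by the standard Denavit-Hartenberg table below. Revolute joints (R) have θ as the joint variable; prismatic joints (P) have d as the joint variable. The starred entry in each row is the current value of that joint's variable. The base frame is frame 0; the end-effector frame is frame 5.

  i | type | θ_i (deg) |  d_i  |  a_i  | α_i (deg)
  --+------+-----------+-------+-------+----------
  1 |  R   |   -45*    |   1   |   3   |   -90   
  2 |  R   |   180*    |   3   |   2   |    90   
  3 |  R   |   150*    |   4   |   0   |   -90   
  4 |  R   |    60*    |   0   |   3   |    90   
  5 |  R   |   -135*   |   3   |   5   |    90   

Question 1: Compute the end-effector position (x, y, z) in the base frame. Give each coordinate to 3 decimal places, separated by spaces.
after link 1: o_1 = (2.1213, -2.1213, 1.0000)
after link 2: o_2 = (2.8284, 1.4142, 1.0000)
after link 3: o_3 = (2.8284, 1.4142, -3.0000)
after link 4: o_4 = (4.2773, 1.0260, -0.4019)
after link 5: o_5 = (5.9944, 4.2261, -4.9638)

5.994 4.226 -4.964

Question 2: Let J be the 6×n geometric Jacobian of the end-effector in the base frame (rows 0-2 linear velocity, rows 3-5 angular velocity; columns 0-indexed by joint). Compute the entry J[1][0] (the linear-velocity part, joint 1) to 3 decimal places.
axis z_0 = ẑ; lever o_n−o_0 = (5.9944,4.2261,-4.9638)
cross product → J_v[:, 0] = (-4.2261,5.9944,0.0000)
J_ω[:, 0] = z_0
entry J[1][0] = 5.9944

5.994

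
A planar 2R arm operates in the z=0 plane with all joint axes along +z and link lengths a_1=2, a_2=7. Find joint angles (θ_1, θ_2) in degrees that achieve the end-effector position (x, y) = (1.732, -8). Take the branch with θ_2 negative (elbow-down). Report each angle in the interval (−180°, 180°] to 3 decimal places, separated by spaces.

-30.000 -60.000

cos θ_2 = (66.9998−2²−7²)/(2·2·7) = 0.5000; θ_2 = -60.0004° (elbow-down)
β = atan2(-8.0000,1.7320) = -77.7840°; ψ = atan2(-6.0622,5.5000) = -47.7840°
θ_1 = β − ψ = -30.0000°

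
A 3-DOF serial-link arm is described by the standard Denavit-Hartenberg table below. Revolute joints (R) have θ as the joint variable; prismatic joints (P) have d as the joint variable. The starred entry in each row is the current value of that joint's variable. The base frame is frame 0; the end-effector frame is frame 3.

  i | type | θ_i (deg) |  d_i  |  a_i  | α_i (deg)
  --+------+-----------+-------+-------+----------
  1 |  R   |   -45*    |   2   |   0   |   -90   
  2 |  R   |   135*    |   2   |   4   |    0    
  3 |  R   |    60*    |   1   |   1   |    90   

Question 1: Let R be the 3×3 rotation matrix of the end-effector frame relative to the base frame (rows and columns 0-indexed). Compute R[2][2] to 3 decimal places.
-0.966

End-effector z-axis (col 2 of R) = (-0.1830,0.1830,-0.9659)
R[2][2] = -0.9659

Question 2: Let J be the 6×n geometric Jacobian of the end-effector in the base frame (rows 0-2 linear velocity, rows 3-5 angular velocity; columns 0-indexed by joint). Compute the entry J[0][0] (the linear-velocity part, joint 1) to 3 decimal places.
axis z_0 = ẑ; lever o_n−o_0 = (-0.5617,4.8043,-0.5696)
cross product → J_v[:, 0] = (-4.8043,-0.5617,0.0000)
J_ω[:, 0] = z_0
entry J[0][0] = -4.8043

-4.804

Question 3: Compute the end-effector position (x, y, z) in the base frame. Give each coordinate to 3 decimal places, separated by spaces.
-0.562 4.804 -0.570

after link 1: o_1 = (0.0000, 0.0000, 2.0000)
after link 2: o_2 = (-0.5858, 3.4142, -0.8284)
after link 3: o_3 = (-0.5617, 4.8043, -0.5696)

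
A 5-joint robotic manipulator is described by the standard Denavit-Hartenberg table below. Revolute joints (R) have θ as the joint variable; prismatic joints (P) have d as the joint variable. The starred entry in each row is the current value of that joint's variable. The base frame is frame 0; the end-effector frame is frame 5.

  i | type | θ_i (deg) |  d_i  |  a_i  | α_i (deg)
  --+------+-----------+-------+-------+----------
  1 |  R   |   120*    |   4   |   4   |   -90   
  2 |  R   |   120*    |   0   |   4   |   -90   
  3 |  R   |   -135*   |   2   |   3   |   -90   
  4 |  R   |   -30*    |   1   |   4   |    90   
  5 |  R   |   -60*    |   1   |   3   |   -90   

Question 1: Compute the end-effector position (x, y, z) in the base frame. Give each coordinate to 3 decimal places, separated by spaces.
-3.604 -1.770 8.770

after link 1: o_1 = (-2.0000, 3.4641, 4.0000)
after link 2: o_2 = (-1.0000, 1.7321, 0.5359)
after link 3: o_3 = (-2.5014, 0.0899, 3.3730)
after link 4: o_4 = (-4.8047, -2.2339, 5.8820)
after link 5: o_5 = (-3.6038, -1.7697, 8.7703)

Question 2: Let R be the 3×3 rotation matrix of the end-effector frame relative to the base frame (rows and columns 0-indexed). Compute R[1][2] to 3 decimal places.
-0.690

End-effector z-axis (col 2 of R) = (-0.6222,-0.6902,0.3696)
R[1][2] = -0.6902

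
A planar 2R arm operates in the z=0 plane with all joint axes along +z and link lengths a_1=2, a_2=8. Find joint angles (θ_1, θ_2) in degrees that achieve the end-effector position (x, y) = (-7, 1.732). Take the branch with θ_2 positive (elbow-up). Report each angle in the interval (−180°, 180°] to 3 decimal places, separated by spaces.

cos θ_2 = (51.9998−2²−8²)/(2·2·8) = -0.5000; θ_2 = 120.0004° (elbow-up)
β = atan2(1.7320,-7.0000) = 166.1025°; ψ = atan2(6.9282,-2.0000) = 106.1025°
θ_1 = β − ψ = 60.0000°

60.000 120.000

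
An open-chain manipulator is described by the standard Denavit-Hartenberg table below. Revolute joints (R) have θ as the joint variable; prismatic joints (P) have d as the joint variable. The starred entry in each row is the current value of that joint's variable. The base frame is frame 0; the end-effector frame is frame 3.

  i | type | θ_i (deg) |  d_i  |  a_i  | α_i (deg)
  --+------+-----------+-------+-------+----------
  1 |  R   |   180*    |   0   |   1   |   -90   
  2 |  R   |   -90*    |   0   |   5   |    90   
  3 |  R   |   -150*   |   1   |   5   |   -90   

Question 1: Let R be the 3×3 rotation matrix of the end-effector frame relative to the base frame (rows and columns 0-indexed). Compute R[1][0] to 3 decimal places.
0.500

End-effector x-axis (col 0 of R) = (0.0000,0.5000,-0.8660)
R[1][0] = 0.5000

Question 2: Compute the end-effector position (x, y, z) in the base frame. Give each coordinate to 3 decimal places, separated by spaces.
0.000 2.500 0.670

after link 1: o_1 = (-1.0000, 0.0000, 0.0000)
after link 2: o_2 = (-1.0000, 0.0000, 5.0000)
after link 3: o_3 = (0.0000, 2.5000, 0.6699)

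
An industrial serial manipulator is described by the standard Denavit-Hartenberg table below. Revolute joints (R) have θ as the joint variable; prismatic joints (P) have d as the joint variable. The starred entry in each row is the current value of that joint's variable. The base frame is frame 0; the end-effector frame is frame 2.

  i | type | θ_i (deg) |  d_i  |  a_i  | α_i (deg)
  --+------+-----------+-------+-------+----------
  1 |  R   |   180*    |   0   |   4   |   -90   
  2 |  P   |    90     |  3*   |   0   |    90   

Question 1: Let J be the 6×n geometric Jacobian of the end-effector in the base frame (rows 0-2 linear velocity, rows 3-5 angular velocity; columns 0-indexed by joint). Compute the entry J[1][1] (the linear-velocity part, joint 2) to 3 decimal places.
-1.000

prismatic axis z_1 = (-0.0000,-1.0000,0.0000)
J_v[:, 1] = z_1; J_ω[:, 1] = (0,0,0)
entry J[1][1] = -1.0000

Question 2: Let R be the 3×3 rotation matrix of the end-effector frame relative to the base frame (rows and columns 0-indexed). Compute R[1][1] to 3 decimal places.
End-effector y-axis (col 1 of R) = (-0.0000,-1.0000,0.0000)
R[1][1] = -1.0000

-1.000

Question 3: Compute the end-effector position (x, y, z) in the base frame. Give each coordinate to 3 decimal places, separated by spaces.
after link 1: o_1 = (-4.0000, 0.0000, 0.0000)
after link 2: o_2 = (-4.0000, -3.0000, 0.0000)

-4.000 -3.000 0.000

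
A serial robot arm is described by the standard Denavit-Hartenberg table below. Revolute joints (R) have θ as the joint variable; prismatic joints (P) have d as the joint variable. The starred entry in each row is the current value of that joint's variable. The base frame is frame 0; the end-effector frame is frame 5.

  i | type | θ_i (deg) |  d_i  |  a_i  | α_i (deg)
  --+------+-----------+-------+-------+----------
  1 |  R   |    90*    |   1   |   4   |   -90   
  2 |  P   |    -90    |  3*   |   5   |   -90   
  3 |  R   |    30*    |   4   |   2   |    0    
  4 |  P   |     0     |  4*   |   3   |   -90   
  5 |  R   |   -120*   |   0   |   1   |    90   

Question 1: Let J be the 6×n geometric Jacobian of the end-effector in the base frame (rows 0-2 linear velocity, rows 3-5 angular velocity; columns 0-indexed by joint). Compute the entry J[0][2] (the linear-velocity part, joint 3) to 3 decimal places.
3.897

axis z_2 = (-0.0000,1.0000,-0.0000); lever o_n−o_2 = (2.2500,8.8660,3.8971)
cross product → J_v[:, 2] = (3.8971,-0.0000,-2.2500)
J_ω[:, 2] = z_2
entry J[0][2] = 3.8971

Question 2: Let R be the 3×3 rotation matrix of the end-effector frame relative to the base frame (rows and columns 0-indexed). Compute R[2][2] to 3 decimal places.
-0.750

End-effector z-axis (col 2 of R) = (-0.4330,-0.5000,-0.7500)
R[2][2] = -0.7500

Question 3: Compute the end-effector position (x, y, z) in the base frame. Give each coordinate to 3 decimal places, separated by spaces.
after link 1: o_1 = (0.0000, 4.0000, 1.0000)
after link 2: o_2 = (-3.0000, 4.0000, 6.0000)
after link 3: o_3 = (-2.0000, 8.0000, 7.7321)
after link 4: o_4 = (-0.5000, 12.0000, 10.3301)
after link 5: o_5 = (-0.7500, 12.8660, 9.8971)

-0.750 12.866 9.897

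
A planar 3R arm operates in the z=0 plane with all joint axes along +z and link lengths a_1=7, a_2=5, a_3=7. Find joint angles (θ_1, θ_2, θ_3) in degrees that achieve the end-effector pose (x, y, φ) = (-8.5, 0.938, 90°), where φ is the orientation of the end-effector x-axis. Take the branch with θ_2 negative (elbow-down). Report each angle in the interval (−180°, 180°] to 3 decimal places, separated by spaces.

-120.000 -60.002 -89.998

wrist centre = target − a_3·(cos φ, sin φ) = (-8.5000, -6.0620)
cos θ_2 = (108.9978−7²−5²)/(2·7·5) = 0.5000; θ_2 = -60.0020° (elbow-down)
β = atan2(-6.0620,-8.5000) = -144.5044°; ψ = atan2(-4.3302,9.4998) = -24.5044°
θ_1 = β − ψ = -120.0000°
θ_3 = φ − θ_1 − θ_2 = -89.9980° (wrapped to (-180°,180°])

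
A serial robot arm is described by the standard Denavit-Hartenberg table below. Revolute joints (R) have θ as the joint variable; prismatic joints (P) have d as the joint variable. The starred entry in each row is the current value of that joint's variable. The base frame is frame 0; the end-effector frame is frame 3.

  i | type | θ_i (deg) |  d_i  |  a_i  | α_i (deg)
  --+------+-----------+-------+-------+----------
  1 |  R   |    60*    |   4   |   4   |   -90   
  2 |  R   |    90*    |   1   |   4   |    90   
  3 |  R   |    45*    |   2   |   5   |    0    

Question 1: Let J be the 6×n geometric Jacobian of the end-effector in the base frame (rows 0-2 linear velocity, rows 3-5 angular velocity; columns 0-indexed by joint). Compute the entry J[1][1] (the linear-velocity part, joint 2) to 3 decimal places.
-6.526

axis z_1 = (-0.8660,0.5000,0.0000); lever o_n−o_1 = (-2.9279,3.9998,-7.5355)
cross product → J_v[:, 1] = (-3.7678,-6.5260,-2.0000)
J_ω[:, 1] = z_1
entry J[1][1] = -6.5260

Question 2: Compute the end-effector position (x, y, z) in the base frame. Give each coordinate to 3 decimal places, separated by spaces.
after link 1: o_1 = (2.0000, 3.4641, 4.0000)
after link 2: o_2 = (1.1340, 3.9641, 0.0000)
after link 3: o_3 = (-0.9279, 7.4639, -3.5355)

-0.928 7.464 -3.536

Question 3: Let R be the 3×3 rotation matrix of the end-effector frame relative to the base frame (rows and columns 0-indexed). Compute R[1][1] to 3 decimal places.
0.354

End-effector y-axis (col 1 of R) = (-0.6124,0.3536,0.7071)
R[1][1] = 0.3536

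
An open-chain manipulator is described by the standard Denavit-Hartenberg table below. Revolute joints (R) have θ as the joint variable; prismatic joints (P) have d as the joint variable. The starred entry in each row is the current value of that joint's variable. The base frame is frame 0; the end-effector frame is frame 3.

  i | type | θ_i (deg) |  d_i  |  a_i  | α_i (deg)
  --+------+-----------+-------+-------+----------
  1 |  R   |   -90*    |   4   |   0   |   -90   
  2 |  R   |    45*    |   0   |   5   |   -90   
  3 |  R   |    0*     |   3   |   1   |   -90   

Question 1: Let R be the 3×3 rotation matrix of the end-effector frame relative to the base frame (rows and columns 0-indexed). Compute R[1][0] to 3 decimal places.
End-effector x-axis (col 0 of R) = (0.0000,-0.7071,-0.7071)
R[1][0] = -0.7071

-0.707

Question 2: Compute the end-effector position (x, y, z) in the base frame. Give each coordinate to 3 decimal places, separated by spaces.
0.000 -2.121 -2.364

after link 1: o_1 = (0.0000, 0.0000, 4.0000)
after link 2: o_2 = (0.0000, -3.5355, 0.4645)
after link 3: o_3 = (0.0000, -2.1213, -2.3640)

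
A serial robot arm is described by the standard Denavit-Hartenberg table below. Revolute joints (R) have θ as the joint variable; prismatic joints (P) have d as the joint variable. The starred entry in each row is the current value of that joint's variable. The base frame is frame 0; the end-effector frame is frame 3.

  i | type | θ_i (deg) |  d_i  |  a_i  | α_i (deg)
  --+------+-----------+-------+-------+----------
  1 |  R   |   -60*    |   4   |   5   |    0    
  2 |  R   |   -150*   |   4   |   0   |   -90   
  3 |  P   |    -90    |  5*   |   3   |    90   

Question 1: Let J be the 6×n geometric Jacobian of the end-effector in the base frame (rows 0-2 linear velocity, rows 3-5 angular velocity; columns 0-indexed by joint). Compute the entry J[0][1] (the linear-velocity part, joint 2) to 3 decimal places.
4.330

axis z_1 = (0.0000,0.0000,1.0000); lever o_n−o_1 = (-2.5000,-4.3301,7.0000)
cross product → J_v[:, 1] = (4.3301,-2.5000,0.0000)
J_ω[:, 1] = z_1
entry J[0][1] = 4.3301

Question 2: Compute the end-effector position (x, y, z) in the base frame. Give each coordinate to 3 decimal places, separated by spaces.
after link 1: o_1 = (2.5000, -4.3301, 4.0000)
after link 2: o_2 = (2.5000, -4.3301, 8.0000)
after link 3: o_3 = (0.0000, -8.6603, 11.0000)

0.000 -8.660 11.000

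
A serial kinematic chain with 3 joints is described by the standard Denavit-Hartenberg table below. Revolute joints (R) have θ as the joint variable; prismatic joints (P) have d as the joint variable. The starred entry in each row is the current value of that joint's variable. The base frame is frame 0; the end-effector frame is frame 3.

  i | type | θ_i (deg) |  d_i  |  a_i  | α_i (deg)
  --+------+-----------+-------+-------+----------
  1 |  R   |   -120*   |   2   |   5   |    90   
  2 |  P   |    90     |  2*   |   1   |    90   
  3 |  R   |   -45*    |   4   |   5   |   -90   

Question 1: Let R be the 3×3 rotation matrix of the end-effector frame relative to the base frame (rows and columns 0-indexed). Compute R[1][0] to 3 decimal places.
-0.354

End-effector x-axis (col 0 of R) = (0.6124,-0.3536,0.7071)
R[1][0] = -0.3536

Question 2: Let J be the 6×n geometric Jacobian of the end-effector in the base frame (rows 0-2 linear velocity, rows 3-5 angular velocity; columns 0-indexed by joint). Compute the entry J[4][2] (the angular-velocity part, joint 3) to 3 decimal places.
-0.866

axis z_2 = (-0.5000,-0.8660,-0.0000); lever o_n−o_2 = (1.0619,-5.2319,3.5355)
cross product → J_v[:, 2] = (-3.0619,1.7678,3.5355)
J_ω[:, 2] = z_2
entry J[4][2] = -0.8660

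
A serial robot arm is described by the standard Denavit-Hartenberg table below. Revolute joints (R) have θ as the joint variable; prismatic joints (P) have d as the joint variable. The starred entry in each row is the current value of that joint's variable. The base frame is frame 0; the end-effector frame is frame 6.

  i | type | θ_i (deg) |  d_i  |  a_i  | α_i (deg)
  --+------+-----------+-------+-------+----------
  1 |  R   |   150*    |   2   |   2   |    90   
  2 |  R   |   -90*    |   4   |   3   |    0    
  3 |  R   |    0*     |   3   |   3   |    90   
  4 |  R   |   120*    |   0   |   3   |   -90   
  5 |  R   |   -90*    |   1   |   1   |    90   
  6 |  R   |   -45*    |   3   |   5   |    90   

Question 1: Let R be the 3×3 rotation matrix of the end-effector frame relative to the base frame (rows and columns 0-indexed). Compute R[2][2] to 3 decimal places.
End-effector z-axis (col 2 of R) = (-0.4356,0.6597,-0.6124)
R[2][2] = -0.6124

-0.612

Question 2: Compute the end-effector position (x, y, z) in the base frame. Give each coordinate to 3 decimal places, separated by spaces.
after link 1: o_1 = (-1.7321, 1.0000, 2.0000)
after link 2: o_2 = (0.2679, 4.4641, -1.0000)
after link 3: o_3 = (1.7679, 7.0622, -4.0000)
after link 4: o_4 = (3.0670, 9.3122, -2.5000)
after link 5: o_5 = (3.6830, 8.3792, -1.6340)
after link 6: o_6 = (6.3297, 5.8923, -6.1958)

6.330 5.892 -6.196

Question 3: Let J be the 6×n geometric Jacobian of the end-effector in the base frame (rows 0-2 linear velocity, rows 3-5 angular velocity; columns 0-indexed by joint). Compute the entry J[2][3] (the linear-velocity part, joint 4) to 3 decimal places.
1.268

axis z_3 = (0.8660,-0.5000,-0.0000); lever o_n−o_3 = (4.5618,-1.1698,-2.1958)
cross product → J_v[:, 3] = (1.0979,1.9017,1.2678)
J_ω[:, 3] = z_3
entry J[2][3] = 1.2678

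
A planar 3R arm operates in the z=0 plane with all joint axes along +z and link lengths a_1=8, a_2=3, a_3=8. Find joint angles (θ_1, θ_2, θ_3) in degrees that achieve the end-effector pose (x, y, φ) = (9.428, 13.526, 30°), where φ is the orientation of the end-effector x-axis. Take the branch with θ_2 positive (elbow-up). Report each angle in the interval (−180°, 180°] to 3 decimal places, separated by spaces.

59.999 60.009 -90.008

wrist centre = target − a_3·(cos φ, sin φ) = (2.4998, 9.5260)
cos θ_2 = (96.9937−8²−3²)/(2·8·3) = 0.4999; θ_2 = 60.0087° (elbow-up)
β = atan2(9.5260,2.4998) = 75.2961°; ψ = atan2(2.5983,9.4996) = 15.2972°
θ_1 = β − ψ = 59.9988°
θ_3 = φ − θ_1 − θ_2 = -90.0076° (wrapped to (-180°,180°])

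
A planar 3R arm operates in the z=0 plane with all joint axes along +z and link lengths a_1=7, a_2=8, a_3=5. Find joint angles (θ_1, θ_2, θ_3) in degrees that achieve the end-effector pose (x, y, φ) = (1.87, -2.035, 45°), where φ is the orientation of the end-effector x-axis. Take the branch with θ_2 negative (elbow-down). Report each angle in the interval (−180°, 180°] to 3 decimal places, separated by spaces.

wrist centre = target − a_3·(cos φ, sin φ) = (-1.6655, -5.5705)
cos θ_2 = (33.8049−7²−8²)/(2·7·8) = -0.7071; θ_2 = -134.9994° (elbow-down)
β = atan2(-5.5705,-1.6655) = -106.6461°; ψ = atan2(-5.6569,1.3432) = -76.6428°
θ_1 = β − ψ = -30.0034°
θ_3 = φ − θ_1 − θ_2 = -149.9972° (wrapped to (-180°,180°])

-30.003 -134.999 -149.997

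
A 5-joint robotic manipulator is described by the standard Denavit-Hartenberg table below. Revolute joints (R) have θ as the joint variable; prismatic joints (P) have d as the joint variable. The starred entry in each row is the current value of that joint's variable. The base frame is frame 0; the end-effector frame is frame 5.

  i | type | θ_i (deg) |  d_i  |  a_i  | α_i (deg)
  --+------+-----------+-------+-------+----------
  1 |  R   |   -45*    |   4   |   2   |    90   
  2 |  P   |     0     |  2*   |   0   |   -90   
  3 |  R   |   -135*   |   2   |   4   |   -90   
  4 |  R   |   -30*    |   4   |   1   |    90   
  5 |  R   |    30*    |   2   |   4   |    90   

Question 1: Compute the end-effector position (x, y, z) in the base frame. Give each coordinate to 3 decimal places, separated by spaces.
-6.866 -8.828 9.964

after link 1: o_1 = (1.4142, -1.4142, 4.0000)
after link 2: o_2 = (0.0000, -2.8284, 4.0000)
after link 3: o_3 = (-4.0000, -2.8284, 6.0000)
after link 4: o_4 = (-4.8660, -6.8284, 6.5000)
after link 5: o_5 = (-6.8660, -8.8284, 9.9641)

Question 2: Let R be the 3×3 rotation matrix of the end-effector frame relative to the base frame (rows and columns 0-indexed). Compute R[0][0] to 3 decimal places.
End-effector x-axis (col 0 of R) = (-0.7500,-0.5000,0.4330)
R[0][0] = -0.7500

-0.750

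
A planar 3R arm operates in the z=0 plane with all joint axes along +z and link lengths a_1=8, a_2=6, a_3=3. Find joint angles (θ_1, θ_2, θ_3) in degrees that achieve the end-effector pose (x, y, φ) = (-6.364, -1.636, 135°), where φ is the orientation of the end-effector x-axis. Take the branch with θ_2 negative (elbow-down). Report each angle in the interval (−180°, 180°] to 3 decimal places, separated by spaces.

-90.001 -135.000 0.001

wrist centre = target − a_3·(cos φ, sin φ) = (-4.2427, -3.7573)
cos θ_2 = (32.1178−8²−6²)/(2·8·6) = -0.7071; θ_2 = -135.0000° (elbow-down)
β = atan2(-3.7573,-4.2427) = -138.4719°; ψ = atan2(-4.2426,3.7574) = -48.4713°
θ_1 = β − ψ = -90.0006°
θ_3 = φ − θ_1 − θ_2 = 0.0005° (wrapped to (-180°,180°])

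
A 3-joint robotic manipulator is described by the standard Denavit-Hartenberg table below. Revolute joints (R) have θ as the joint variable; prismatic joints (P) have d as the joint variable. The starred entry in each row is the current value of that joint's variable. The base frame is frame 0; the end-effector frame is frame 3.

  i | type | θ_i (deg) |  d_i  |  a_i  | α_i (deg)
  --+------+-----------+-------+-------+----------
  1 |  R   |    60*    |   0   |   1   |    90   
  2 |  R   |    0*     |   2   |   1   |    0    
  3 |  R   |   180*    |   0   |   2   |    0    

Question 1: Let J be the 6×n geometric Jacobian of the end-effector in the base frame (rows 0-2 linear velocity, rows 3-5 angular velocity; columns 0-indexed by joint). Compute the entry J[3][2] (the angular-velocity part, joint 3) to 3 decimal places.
axis z_2 = (0.8660,-0.5000,0.0000); lever o_n−o_2 = (-1.0000,-1.7321,0.0000)
cross product → J_v[:, 2] = (-0.0000,-0.0000,-2.0000)
J_ω[:, 2] = z_2
entry J[3][2] = 0.8660

0.866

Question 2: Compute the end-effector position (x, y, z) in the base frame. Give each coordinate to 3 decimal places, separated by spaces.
1.732 -1.000 0.000

after link 1: o_1 = (0.5000, 0.8660, 0.0000)
after link 2: o_2 = (2.7321, 0.7321, 0.0000)
after link 3: o_3 = (1.7321, -1.0000, 0.0000)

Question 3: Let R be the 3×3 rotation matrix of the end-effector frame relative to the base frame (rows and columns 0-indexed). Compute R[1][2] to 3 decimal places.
-0.500

End-effector z-axis (col 2 of R) = (0.8660,-0.5000,0.0000)
R[1][2] = -0.5000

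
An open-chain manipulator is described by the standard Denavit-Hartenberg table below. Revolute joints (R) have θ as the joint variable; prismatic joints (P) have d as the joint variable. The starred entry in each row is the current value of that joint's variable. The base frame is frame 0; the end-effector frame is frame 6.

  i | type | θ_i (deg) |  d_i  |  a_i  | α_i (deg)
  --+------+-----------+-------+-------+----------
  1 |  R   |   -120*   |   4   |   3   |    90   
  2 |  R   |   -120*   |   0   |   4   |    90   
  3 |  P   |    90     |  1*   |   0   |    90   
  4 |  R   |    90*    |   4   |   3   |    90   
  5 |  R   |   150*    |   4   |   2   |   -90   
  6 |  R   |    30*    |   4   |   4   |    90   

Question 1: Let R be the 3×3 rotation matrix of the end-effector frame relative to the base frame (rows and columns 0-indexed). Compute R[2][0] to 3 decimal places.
End-effector x-axis (col 0 of R) = (0.2165,-0.6250,-0.7500)
R[2][0] = -0.7500

-0.750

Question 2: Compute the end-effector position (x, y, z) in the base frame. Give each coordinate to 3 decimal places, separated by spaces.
-2.598 -0.500 -3.660

after link 1: o_1 = (-1.5000, -2.5981, 4.0000)
after link 2: o_2 = (-0.5000, -0.8660, 0.5359)
after link 3: o_3 = (-0.0670, -0.1160, 1.0359)
after link 4: o_4 = (2.2321, 3.8660, -0.9282)
after link 5: o_5 = (-1.7321, 5.0000, -2.6603)
after link 6: o_6 = (-2.5981, -0.5000, -3.6603)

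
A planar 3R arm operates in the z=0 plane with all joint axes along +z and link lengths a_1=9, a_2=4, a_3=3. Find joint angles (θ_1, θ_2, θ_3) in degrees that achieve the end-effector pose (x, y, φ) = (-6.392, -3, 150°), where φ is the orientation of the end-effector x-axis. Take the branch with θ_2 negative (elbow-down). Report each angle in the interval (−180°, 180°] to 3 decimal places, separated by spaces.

wrist centre = target − a_3·(cos φ, sin φ) = (-3.7939, -4.5000)
cos θ_2 = (34.6439−9²−4²)/(2·9·4) = -0.8661; θ_2 = -150.0037° (elbow-down)
β = atan2(-4.5000,-3.7939) = -130.1340°; ψ = atan2(-1.9998,5.5358) = -19.8621°
θ_1 = β − ψ = -110.2720°
θ_3 = φ − θ_1 − θ_2 = 50.2756° (wrapped to (-180°,180°])

-110.272 -150.004 50.276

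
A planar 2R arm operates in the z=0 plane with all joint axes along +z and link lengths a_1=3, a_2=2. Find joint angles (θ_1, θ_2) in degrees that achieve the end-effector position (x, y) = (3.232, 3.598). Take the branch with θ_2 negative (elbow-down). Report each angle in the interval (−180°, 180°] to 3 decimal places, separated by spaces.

cos θ_2 = (23.3914−3²−2²)/(2·3·2) = 0.8660; θ_2 = -30.0084° (elbow-down)
β = atan2(3.5980,3.2320) = 48.0674°; ψ = atan2(-1.0003,4.7319) = -11.9358°
θ_1 = β − ψ = 60.0031°

60.003 -30.008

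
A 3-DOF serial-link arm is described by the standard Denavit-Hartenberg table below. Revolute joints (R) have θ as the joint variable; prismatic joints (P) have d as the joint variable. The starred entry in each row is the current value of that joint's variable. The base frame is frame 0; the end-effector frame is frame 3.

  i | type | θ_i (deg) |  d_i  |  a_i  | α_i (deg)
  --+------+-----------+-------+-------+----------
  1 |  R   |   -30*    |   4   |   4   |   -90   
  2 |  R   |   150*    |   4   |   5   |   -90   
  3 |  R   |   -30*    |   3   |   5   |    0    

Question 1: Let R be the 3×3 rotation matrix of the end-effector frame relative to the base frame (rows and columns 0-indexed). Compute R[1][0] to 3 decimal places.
0.808

End-effector x-axis (col 0 of R) = (-0.3995,0.8080,-0.4330)
R[1][0] = 0.8080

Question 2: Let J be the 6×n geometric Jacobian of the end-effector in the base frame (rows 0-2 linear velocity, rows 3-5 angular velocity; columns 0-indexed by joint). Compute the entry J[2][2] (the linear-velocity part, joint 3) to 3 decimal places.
-1.250

axis z_2 = (-0.4330,0.2500,0.8660); lever o_n−o_2 = (-3.2966,4.7901,0.4330)
cross product → J_v[:, 2] = (-4.0401,-2.6675,-1.2500)
J_ω[:, 2] = z_2
entry J[2][2] = -1.2500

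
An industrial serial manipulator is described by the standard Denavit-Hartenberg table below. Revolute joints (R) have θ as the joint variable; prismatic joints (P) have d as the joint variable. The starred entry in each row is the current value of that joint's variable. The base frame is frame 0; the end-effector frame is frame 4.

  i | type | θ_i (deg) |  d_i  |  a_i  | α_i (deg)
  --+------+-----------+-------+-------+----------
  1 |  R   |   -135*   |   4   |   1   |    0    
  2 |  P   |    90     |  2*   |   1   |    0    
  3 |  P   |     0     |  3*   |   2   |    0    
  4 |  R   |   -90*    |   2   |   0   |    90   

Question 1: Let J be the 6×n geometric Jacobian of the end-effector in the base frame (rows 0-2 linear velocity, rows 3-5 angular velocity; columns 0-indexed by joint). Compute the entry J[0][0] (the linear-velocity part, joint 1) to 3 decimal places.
2.828

axis z_0 = ẑ; lever o_n−o_0 = (1.4142,-2.8284,11.0000)
cross product → J_v[:, 0] = (2.8284,1.4142,-0.0000)
J_ω[:, 0] = z_0
entry J[0][0] = 2.8284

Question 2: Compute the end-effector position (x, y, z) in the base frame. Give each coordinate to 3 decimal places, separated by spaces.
after link 1: o_1 = (-0.7071, -0.7071, 4.0000)
after link 2: o_2 = (0.0000, -1.4142, 6.0000)
after link 3: o_3 = (1.4142, -2.8284, 9.0000)
after link 4: o_4 = (1.4142, -2.8284, 11.0000)

1.414 -2.828 11.000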